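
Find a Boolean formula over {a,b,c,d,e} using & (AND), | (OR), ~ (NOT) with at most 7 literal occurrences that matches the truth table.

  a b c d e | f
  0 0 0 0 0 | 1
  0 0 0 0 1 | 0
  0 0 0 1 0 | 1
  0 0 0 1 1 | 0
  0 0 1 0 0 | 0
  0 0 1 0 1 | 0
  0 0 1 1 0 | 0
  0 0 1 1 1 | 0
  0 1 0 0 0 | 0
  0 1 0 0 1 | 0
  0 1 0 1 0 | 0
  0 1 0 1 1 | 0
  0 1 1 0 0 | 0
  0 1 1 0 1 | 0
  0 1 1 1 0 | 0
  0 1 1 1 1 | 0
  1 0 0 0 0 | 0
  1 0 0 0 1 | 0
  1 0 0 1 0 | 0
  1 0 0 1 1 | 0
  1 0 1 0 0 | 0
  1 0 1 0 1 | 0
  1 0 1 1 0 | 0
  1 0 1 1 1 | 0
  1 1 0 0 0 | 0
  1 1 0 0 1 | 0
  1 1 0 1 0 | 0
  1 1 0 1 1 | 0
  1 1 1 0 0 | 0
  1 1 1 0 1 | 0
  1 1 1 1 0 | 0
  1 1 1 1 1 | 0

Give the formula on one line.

(((~b & (e | ~c)) & (~a | c)) & ~e)

  ~b = 11111111000000001111111100000000
  ~c = 11110000111100001111000011110000
  (e | ~c) = 11110101111101011111010111110101
  (~b & (e | ~c)) = 11110101000000001111010100000000
  ~a = 11111111111111110000000000000000
  (~a | c) = 11111111111111110000111100001111
  ((~b & (e | ~c)) & (~a | c)) = 11110101000000000000010100000000
  ~e = 10101010101010101010101010101010
  (((~b & (e | ~c)) & (~a | c)) & ~e) = 10100000000000000000000000000000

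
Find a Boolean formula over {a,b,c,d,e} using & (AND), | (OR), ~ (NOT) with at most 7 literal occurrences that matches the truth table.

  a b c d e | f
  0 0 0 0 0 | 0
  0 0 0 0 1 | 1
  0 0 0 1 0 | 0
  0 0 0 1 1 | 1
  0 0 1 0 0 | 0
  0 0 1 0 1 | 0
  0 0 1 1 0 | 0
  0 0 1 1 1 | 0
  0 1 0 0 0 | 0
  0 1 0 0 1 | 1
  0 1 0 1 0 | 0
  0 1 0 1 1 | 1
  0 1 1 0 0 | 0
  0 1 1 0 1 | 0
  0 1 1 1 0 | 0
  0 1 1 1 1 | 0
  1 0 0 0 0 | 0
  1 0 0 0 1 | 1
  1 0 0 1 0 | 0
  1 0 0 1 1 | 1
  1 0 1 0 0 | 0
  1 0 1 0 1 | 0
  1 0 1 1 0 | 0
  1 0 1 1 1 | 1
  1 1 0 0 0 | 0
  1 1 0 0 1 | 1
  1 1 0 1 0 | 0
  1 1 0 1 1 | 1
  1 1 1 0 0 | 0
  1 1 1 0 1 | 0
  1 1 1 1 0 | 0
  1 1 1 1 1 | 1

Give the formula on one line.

(e & (~c | (d & a)))

  ~c = 11110000111100001111000011110000
  (d & a) = 00000000000000000011001100110011
  (~c | (d & a)) = 11110000111100001111001111110011
  (e & (~c | (d & a))) = 01010000010100000101000101010001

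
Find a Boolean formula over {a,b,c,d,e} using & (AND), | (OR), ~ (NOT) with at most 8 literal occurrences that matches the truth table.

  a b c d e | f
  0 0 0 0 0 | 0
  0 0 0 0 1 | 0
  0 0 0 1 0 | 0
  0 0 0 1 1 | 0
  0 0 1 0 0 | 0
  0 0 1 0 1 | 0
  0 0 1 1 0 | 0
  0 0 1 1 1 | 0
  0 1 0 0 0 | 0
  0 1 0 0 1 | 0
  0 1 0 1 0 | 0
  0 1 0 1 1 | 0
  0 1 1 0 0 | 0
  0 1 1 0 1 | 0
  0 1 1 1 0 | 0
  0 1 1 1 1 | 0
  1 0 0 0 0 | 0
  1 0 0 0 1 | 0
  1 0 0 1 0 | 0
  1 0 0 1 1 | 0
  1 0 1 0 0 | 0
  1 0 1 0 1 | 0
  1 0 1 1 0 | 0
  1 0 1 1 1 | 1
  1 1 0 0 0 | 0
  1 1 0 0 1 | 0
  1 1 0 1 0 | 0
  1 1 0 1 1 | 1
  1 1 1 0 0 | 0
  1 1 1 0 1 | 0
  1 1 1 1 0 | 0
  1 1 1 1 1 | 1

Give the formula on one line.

((b | (c | ~a)) & ((d & a) & e))

  ~a = 11111111111111110000000000000000
  (c | ~a) = 11111111111111110000111100001111
  (b | (c | ~a)) = 11111111111111110000111111111111
  (d & a) = 00000000000000000011001100110011
  ((d & a) & e) = 00000000000000000001000100010001
  ((b | (c | ~a)) & ((d & a) & e)) = 00000000000000000000000100010001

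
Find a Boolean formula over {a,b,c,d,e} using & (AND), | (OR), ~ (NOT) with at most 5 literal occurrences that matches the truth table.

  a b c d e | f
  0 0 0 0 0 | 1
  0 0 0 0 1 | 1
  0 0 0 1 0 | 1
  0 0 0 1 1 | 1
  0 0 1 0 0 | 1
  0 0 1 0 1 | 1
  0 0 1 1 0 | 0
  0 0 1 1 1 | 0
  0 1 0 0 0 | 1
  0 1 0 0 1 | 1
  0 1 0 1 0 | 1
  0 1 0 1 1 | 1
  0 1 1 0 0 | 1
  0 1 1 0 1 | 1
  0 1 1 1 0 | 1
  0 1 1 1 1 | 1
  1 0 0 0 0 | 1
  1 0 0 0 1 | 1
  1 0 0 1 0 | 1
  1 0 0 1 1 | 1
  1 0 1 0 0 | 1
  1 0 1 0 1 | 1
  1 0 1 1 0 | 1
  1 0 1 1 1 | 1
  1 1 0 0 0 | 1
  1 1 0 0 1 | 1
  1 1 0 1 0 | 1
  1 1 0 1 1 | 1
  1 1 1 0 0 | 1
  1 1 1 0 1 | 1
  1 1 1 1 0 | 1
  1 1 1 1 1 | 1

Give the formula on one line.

((~c | ~d) | (b | a))

  ~c = 11110000111100001111000011110000
  ~d = 11001100110011001100110011001100
  (~c | ~d) = 11111100111111001111110011111100
  (b | a) = 00000000111111111111111111111111
  ((~c | ~d) | (b | a)) = 11111100111111111111111111111111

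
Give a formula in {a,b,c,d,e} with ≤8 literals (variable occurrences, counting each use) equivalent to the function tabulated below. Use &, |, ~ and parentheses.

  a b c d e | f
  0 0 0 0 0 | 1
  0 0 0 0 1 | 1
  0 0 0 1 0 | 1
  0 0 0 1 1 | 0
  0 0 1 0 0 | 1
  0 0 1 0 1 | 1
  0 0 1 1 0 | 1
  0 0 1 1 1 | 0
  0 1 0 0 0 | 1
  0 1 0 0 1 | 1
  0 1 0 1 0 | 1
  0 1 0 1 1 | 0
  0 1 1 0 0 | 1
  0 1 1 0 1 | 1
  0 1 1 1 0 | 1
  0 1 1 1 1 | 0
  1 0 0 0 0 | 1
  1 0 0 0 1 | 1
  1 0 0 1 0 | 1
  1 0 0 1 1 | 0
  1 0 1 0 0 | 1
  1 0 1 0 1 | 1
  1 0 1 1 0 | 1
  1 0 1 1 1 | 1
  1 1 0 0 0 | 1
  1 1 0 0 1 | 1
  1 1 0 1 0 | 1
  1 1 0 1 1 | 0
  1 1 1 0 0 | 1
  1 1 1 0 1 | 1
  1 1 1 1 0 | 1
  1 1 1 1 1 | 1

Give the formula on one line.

((~d | ~e) | ((a | (~c & ~b)) & c))

  ~d = 11001100110011001100110011001100
  ~e = 10101010101010101010101010101010
  (~d | ~e) = 11101110111011101110111011101110
  ~c = 11110000111100001111000011110000
  ~b = 11111111000000001111111100000000
  (~c & ~b) = 11110000000000001111000000000000
  (a | (~c & ~b)) = 11110000000000001111111111111111
  ((a | (~c & ~b)) & c) = 00000000000000000000111100001111
  ((~d | ~e) | ((a | (~c & ~b)) & c)) = 11101110111011101110111111101111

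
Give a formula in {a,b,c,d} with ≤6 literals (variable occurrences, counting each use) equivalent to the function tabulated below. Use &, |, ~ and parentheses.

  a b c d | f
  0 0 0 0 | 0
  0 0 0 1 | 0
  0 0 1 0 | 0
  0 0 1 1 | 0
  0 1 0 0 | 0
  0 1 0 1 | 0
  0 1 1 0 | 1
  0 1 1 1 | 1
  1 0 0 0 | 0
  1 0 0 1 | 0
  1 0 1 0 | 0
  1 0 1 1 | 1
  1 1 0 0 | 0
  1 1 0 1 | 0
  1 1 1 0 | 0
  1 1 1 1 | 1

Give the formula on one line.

((a | b) & (c & (~a | d)))

  (a | b) = 0000111111111111
  ~a = 1111111100000000
  (~a | d) = 1111111101010101
  (c & (~a | d)) = 0011001100010001
  ((a | b) & (c & (~a | d))) = 0000001100010001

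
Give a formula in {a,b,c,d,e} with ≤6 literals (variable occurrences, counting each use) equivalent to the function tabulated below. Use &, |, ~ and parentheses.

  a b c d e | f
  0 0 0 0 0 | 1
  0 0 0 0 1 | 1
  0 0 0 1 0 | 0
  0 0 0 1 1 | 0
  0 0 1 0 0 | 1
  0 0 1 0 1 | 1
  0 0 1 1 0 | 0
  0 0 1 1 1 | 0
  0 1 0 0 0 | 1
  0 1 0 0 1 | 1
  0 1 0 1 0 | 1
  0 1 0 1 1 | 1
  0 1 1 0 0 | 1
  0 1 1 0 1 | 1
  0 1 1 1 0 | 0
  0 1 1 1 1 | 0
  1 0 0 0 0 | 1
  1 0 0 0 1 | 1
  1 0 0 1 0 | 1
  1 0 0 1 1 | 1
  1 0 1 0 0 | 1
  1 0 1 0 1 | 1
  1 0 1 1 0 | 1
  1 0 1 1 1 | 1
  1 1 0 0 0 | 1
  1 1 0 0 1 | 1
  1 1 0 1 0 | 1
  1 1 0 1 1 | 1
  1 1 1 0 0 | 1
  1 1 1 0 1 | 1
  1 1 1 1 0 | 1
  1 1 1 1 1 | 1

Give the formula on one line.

((a | ~d) | (~c & b))

  ~d = 11001100110011001100110011001100
  (a | ~d) = 11001100110011001111111111111111
  ~c = 11110000111100001111000011110000
  (~c & b) = 00000000111100000000000011110000
  ((a | ~d) | (~c & b)) = 11001100111111001111111111111111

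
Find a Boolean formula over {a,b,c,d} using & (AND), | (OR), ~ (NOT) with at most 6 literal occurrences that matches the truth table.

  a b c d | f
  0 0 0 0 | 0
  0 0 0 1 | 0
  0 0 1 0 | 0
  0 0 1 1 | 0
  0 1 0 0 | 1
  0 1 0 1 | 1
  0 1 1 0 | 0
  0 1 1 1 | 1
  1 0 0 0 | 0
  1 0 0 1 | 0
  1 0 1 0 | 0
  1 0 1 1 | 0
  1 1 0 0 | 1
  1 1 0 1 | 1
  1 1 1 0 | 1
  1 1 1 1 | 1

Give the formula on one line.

(b & (~c | ((d & c) | a)))

  ~c = 1100110011001100
  (d & c) = 0001000100010001
  ((d & c) | a) = 0001000111111111
  (~c | ((d & c) | a)) = 1101110111111111
  (b & (~c | ((d & c) | a))) = 0000110100001111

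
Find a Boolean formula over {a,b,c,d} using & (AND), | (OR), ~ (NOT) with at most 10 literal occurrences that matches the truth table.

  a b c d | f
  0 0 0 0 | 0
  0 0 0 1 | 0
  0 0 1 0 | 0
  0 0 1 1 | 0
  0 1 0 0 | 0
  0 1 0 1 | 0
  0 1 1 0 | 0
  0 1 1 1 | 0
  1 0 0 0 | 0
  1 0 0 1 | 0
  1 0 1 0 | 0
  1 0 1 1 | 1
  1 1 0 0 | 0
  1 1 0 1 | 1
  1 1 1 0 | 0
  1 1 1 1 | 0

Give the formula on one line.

(((~b | ~c) & (a & d)) & ((b | c) & a))

  ~b = 1111000011110000
  ~c = 1100110011001100
  (~b | ~c) = 1111110011111100
  (a & d) = 0000000001010101
  ((~b | ~c) & (a & d)) = 0000000001010100
  (b | c) = 0011111100111111
  ((b | c) & a) = 0000000000111111
  (((~b | ~c) & (a & d)) & ((b | c) & a)) = 0000000000010100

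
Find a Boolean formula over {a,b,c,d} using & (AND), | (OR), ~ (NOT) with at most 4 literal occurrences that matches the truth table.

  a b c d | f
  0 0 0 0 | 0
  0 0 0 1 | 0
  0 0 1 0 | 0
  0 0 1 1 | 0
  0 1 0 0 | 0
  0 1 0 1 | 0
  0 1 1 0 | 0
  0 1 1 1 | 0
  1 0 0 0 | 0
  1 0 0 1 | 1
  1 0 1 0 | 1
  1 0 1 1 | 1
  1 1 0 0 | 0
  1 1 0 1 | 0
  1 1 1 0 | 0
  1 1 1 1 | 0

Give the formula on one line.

  ~b = 1111000011110000
  (~b & a) = 0000000011110000
  (d | c) = 0111011101110111
  ((~b & a) & (d | c)) = 0000000001110000

((~b & a) & (d | c))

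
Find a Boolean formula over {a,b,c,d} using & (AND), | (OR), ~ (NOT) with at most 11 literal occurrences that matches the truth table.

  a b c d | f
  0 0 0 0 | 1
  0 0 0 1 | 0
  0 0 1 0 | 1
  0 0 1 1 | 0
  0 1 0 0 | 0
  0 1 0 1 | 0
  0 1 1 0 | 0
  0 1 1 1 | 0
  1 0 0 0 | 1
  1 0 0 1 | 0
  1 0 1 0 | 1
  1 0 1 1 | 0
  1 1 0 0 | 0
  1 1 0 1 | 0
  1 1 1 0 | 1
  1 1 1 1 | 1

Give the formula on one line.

(((a | ~b) & ((~b | (c & a)) | (~b | ~a))) & (~d | b))

  ~b = 1111000011110000
  (a | ~b) = 1111000011111111
  (c & a) = 0000000000110011
  (~b | (c & a)) = 1111000011110011
  ~a = 1111111100000000
  (~b | ~a) = 1111111111110000
  ((~b | (c & a)) | (~b | ~a)) = 1111111111110011
  ((a | ~b) & ((~b | (c & a)) | (~b | ~a))) = 1111000011110011
  ~d = 1010101010101010
  (~d | b) = 1010111110101111
  (((a | ~b) & ((~b | (c & a)) | (~b | ~a))) & (~d | b)) = 1010000010100011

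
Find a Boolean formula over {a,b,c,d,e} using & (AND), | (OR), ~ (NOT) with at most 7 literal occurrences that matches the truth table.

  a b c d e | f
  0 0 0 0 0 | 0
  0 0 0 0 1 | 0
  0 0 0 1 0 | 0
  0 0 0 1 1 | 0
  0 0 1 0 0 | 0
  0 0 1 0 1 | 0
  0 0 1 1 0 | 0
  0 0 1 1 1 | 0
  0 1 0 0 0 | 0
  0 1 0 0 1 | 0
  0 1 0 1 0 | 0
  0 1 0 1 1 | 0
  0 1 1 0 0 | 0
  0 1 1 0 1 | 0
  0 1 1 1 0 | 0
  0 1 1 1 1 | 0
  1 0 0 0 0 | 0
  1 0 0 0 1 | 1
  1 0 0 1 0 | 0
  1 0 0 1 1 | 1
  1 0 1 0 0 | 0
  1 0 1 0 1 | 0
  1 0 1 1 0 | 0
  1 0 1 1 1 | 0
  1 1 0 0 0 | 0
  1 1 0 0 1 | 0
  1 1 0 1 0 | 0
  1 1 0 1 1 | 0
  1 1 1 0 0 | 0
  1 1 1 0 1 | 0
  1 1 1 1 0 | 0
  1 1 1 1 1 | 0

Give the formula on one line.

((~e | ~b) & ((a & ~c) & e))

  ~e = 10101010101010101010101010101010
  ~b = 11111111000000001111111100000000
  (~e | ~b) = 11111111101010101111111110101010
  ~c = 11110000111100001111000011110000
  (a & ~c) = 00000000000000001111000011110000
  ((a & ~c) & e) = 00000000000000000101000001010000
  ((~e | ~b) & ((a & ~c) & e)) = 00000000000000000101000000000000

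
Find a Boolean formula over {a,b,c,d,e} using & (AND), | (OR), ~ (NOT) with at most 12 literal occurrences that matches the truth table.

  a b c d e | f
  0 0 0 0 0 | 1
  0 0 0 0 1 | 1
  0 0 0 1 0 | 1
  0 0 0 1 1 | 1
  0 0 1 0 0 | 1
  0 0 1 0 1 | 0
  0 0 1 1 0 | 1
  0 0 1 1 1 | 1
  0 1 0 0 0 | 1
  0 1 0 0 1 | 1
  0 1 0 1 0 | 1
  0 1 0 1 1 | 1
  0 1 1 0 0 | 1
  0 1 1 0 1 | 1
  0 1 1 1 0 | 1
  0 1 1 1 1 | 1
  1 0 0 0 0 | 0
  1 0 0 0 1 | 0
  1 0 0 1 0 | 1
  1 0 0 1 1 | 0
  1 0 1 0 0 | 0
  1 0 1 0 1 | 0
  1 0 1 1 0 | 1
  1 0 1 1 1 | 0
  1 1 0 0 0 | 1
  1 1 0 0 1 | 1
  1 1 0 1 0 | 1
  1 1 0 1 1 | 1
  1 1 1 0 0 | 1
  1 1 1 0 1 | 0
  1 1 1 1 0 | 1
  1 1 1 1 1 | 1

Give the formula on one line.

  ~a = 11111111111111110000000000000000
  (b | ~a) = 11111111111111110000000011111111
  ~e = 10101010101010101010101010101010
  ~c = 11110000111100001111000011110000
  (~e | ~c) = 11111010111110101111101011111010
  ((~e | ~c) | d) = 11111011111110111111101111111011
  ((b | ~a) & ((~e | ~c) | d)) = 11111011111110110000000011111011
  (d | ~a) = 11111111111111110011001100110011
  (~e | b) = 10101010111111111010101011111111
  ((d | ~a) & (~e | b)) = 10101010111111110010001000110011
  (((b | ~a) & ((~e | ~c) | d)) | ((d | ~a) & (~e | b))) = 11111011111111110010001011111011

(((b | ~a) & ((~e | ~c) | d)) | ((d | ~a) & (~e | b)))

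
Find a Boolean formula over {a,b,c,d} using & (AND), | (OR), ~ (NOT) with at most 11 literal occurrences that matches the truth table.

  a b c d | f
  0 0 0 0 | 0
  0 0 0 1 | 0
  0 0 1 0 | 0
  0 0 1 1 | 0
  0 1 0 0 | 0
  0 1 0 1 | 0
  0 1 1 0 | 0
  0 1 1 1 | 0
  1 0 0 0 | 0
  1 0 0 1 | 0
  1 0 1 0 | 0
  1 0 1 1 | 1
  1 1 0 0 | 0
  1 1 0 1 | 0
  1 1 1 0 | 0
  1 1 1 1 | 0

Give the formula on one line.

  ~d = 1010101010101010
  (~d & a) = 0000000010101010
  (a & c) = 0000000000110011
  ((~d & a) | (a & c)) = 0000000010111011
  (b | d) = 0101111101011111
  ~b = 1111000011110000
  (~b & a) = 0000000011110000
  ((b | d) & (~b & a)) = 0000000001010000
  (((~d & a) | (a & c)) & ((b | d) & (~b & a))) = 0000000000010000

(((~d & a) | (a & c)) & ((b | d) & (~b & a)))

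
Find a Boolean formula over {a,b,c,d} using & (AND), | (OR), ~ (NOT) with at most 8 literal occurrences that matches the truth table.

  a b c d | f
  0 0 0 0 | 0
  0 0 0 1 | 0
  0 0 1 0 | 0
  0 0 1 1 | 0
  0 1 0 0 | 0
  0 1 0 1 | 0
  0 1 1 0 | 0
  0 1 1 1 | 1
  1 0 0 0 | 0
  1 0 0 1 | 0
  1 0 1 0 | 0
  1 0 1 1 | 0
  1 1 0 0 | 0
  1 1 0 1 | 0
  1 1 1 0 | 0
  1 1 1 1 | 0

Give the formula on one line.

  ~d = 1010101010101010
  ~a = 1111111100000000
  (d | ~a) = 1111111101010101
  (~d & (d | ~a)) = 1010101000000000
  ~b = 1111000011110000
  ((~d & (d | ~a)) & ~b) = 1010000000000000
  (b & c) = 0000001100000011
  (((~d & (d | ~a)) & ~b) | (b & c)) = 1010001100000011
  (d & ~a) = 0101010100000000
  ((((~d & (d | ~a)) & ~b) | (b & c)) & (d & ~a)) = 0000000100000000

((((~d & (d | ~a)) & ~b) | (b & c)) & (d & ~a))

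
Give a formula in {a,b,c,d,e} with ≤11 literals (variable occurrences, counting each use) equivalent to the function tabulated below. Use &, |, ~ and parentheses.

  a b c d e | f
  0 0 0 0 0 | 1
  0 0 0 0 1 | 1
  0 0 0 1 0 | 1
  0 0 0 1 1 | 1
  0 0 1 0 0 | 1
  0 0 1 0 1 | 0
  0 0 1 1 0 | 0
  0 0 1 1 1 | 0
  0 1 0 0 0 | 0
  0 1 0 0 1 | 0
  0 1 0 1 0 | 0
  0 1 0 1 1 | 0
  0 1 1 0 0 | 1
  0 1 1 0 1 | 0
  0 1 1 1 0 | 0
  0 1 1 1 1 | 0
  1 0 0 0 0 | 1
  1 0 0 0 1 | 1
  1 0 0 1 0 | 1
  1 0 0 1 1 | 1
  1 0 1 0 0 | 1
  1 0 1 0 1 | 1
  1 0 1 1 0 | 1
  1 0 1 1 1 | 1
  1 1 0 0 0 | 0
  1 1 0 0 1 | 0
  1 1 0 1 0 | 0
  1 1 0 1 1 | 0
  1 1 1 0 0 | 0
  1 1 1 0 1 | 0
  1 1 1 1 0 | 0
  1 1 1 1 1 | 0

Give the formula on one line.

(((~e & (~d & (~a | (d & e)))) & c) | (~b & (~c | a)))

  ~e = 10101010101010101010101010101010
  ~d = 11001100110011001100110011001100
  ~a = 11111111111111110000000000000000
  (d & e) = 00010001000100010001000100010001
  (~a | (d & e)) = 11111111111111110001000100010001
  (~d & (~a | (d & e))) = 11001100110011000000000000000000
  (~e & (~d & (~a | (d & e)))) = 10001000100010000000000000000000
  ((~e & (~d & (~a | (d & e)))) & c) = 00001000000010000000000000000000
  ~b = 11111111000000001111111100000000
  ~c = 11110000111100001111000011110000
  (~c | a) = 11110000111100001111111111111111
  (~b & (~c | a)) = 11110000000000001111111100000000
  (((~e & (~d & (~a | (d & e)))) & c) | (~b & (~c | a))) = 11111000000010001111111100000000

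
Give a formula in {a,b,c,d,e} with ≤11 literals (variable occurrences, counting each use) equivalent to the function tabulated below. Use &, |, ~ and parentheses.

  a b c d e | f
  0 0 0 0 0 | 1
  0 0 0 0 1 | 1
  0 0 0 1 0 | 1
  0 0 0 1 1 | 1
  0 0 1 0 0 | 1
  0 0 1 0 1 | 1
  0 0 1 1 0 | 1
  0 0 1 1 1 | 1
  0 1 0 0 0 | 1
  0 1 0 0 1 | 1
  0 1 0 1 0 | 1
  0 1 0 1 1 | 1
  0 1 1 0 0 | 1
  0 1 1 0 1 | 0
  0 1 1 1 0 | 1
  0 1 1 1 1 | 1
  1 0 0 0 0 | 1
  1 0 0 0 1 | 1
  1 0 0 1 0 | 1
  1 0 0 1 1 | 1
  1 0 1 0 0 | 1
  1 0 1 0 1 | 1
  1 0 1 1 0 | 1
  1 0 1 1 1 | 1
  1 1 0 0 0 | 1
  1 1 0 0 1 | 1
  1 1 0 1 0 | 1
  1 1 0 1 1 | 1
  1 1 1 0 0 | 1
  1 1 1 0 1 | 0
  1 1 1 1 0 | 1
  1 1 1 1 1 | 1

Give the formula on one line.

((~c | (~b | (d & ((e & c) | b)))) | ((~e & b) & c))

  ~c = 11110000111100001111000011110000
  ~b = 11111111000000001111111100000000
  (e & c) = 00000101000001010000010100000101
  ((e & c) | b) = 00000101111111110000010111111111
  (d & ((e & c) | b)) = 00000001001100110000000100110011
  (~b | (d & ((e & c) | b))) = 11111111001100111111111100110011
  (~c | (~b | (d & ((e & c) | b)))) = 11111111111100111111111111110011
  ~e = 10101010101010101010101010101010
  (~e & b) = 00000000101010100000000010101010
  ((~e & b) & c) = 00000000000010100000000000001010
  ((~c | (~b | (d & ((e & c) | b)))) | ((~e & b) & c)) = 11111111111110111111111111111011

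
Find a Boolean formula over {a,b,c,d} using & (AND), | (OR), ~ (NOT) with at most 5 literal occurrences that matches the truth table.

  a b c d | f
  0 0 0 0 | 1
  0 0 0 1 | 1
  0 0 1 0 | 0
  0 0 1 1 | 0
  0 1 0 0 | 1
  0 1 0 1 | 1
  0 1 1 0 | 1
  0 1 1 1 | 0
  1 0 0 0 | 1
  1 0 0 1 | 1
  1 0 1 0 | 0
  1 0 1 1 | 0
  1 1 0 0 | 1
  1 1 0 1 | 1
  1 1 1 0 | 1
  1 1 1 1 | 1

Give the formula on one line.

  ~d = 1010101010101010
  (~d | a) = 1010101011111111
  (b & (~d | a)) = 0000101000001111
  ~c = 1100110011001100
  ((b & (~d | a)) | ~c) = 1100111011001111

((b & (~d | a)) | ~c)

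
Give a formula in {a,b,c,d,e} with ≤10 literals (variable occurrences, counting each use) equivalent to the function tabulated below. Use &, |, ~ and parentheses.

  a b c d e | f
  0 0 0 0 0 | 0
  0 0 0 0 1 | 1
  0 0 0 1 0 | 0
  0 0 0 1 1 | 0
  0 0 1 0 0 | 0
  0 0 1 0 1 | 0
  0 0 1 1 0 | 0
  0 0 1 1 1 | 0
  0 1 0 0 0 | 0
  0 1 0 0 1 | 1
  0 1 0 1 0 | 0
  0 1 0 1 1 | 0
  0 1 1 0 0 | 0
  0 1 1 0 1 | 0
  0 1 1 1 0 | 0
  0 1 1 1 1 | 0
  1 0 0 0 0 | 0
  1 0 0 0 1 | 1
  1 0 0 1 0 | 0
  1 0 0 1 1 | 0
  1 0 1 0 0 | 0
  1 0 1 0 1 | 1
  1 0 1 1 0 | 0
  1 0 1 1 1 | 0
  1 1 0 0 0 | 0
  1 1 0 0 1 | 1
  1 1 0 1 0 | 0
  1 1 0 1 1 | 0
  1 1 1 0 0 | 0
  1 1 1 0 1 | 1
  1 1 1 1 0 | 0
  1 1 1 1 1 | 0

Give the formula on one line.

  ~d = 11001100110011001100110011001100
  (c | ~d) = 11001111110011111100111111001111
  (e & (c | ~d)) = 01000101010001010100010101000101
  ~c = 11110000111100001111000011110000
  ((e & (c | ~d)) & ~c) = 01000000010000000100000001000000
  (~d & a) = 00000000000000001100110011001100
  (c & e) = 00000101000001010000010100000101
  ((~d & a) & (c & e)) = 00000000000000000000010000000100
  (((e & (c | ~d)) & ~c) | ((~d & a) & (c & e))) = 01000000010000000100010001000100

(((e & (c | ~d)) & ~c) | ((~d & a) & (c & e)))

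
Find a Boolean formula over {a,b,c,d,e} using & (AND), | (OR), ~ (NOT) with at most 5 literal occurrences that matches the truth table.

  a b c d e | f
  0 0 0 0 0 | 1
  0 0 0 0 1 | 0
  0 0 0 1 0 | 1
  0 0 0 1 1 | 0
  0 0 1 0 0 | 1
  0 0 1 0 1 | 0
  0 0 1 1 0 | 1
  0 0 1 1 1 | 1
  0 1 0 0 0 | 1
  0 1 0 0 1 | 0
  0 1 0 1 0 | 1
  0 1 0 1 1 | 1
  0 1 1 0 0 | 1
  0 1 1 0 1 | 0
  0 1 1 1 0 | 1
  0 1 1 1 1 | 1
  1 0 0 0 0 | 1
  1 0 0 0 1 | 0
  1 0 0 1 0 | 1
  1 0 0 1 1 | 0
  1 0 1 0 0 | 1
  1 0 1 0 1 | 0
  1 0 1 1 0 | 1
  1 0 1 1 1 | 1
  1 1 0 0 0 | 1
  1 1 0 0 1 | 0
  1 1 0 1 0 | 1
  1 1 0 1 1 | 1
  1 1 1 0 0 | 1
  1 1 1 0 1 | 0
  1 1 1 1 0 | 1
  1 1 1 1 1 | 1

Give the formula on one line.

  ~e = 10101010101010101010101010101010
  (b | c) = 00001111111111110000111111111111
  ((b | c) & d) = 00000011001100110000001100110011
  (~e | ((b | c) & d)) = 10101011101110111010101110111011

(~e | ((b | c) & d))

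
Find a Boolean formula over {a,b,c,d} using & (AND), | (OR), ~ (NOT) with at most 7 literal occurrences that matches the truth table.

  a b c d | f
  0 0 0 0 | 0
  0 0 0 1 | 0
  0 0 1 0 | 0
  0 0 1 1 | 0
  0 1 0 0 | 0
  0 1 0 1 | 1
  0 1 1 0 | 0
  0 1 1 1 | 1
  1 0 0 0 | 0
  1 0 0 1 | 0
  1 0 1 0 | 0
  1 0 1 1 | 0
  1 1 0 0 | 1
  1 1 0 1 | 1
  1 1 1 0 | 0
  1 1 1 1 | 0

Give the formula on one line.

  ~a = 1111111100000000
  ~c = 1100110011001100
  (~a | ~c) = 1111111111001100
  (b & a) = 0000000000001111
  (d | (b & a)) = 0101010101011111
  (b & (d | (b & a))) = 0000010100001111
  ((~a | ~c) & (b & (d | (b & a)))) = 0000010100001100

((~a | ~c) & (b & (d | (b & a))))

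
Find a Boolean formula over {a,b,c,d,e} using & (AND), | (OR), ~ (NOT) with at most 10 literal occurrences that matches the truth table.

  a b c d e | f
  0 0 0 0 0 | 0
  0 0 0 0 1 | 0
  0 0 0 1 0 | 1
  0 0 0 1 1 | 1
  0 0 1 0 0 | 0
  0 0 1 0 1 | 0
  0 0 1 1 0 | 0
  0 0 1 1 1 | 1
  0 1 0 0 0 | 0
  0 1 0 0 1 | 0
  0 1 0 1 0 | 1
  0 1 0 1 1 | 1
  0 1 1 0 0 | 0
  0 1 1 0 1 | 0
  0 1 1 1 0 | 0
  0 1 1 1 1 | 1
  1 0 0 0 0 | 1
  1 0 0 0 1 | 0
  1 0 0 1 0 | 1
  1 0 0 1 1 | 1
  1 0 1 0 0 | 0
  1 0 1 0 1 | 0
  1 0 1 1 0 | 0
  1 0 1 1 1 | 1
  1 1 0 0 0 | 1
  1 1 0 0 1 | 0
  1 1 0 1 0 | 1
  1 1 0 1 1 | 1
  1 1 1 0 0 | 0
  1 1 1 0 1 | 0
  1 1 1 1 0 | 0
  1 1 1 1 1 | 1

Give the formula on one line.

  ~e = 10101010101010101010101010101010
  (d | a) = 00110011001100111111111111111111
  ((d | a) | e) = 01110111011101111111111111111111
  (~e & ((d | a) | e)) = 00100010001000101010101010101010
  ~c = 11110000111100001111000011110000
  ((~e & ((d | a) | e)) & ~c) = 00100000001000001010000010100000
  (e & d) = 00010001000100010001000100010001
  (((~e & ((d | a) | e)) & ~c) | (e & d)) = 00110001001100011011000110110001

(((~e & ((d | a) | e)) & ~c) | (e & d))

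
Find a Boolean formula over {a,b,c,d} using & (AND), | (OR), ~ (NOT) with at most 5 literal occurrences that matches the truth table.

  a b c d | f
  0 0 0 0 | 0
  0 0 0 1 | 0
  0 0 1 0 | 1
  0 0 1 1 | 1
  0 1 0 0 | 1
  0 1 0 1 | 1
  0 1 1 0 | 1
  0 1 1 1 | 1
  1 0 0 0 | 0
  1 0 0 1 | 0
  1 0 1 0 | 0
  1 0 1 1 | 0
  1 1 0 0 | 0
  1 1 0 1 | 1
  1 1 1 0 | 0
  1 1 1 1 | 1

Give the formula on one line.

((~a & c) | ((~a | d) & b))

  ~a = 1111111100000000
  (~a & c) = 0011001100000000
  (~a | d) = 1111111101010101
  ((~a | d) & b) = 0000111100000101
  ((~a & c) | ((~a | d) & b)) = 0011111100000101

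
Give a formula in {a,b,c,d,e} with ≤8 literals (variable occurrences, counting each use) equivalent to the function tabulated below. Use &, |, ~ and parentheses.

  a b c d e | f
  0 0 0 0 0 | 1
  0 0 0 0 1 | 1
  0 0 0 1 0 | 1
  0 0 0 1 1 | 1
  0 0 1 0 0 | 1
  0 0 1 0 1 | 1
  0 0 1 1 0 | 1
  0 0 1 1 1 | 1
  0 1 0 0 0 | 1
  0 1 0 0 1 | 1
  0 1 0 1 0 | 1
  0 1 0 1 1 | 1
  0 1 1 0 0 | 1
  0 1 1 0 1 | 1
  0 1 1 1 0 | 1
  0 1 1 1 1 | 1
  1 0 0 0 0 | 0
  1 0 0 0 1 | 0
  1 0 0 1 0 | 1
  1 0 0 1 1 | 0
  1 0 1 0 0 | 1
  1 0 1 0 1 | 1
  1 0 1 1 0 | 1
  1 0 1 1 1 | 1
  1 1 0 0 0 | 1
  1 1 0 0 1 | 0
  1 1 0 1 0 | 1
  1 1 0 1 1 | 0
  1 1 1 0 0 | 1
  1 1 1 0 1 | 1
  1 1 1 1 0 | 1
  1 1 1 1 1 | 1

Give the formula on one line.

  ~a = 11111111111111110000000000000000
  ~e = 10101010101010101010101010101010
  (b | d) = 00110011111111110011001111111111
  (~e & (b | d)) = 00100010101010100010001010101010
  (~a | (~e & (b | d))) = 11111111111111110010001010101010
  (a | b) = 00000000111111111111111111111111
  ((a | b) & c) = 00000000000011110000111100001111
  ((~a | (~e & (b | d))) | ((a | b) & c)) = 11111111111111110010111110101111

((~a | (~e & (b | d))) | ((a | b) & c))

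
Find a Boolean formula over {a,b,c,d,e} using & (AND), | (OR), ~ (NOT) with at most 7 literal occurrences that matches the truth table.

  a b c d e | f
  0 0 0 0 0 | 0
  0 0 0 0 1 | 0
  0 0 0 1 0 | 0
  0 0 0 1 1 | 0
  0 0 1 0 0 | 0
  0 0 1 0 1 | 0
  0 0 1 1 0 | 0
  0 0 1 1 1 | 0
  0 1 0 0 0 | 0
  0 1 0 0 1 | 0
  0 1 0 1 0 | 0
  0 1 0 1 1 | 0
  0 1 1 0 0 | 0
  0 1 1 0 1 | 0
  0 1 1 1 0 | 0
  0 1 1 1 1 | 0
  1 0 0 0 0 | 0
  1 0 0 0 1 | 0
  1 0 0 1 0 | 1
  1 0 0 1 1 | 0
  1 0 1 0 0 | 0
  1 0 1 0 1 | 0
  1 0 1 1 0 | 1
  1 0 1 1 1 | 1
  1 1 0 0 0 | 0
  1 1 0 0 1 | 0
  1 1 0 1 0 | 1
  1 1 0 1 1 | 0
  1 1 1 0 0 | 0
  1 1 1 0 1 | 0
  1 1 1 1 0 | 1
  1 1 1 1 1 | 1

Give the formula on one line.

  (a & c) = 00000000000000000000111100001111
  ~e = 10101010101010101010101010101010
  ((a & c) | ~e) = 10101010101010101010111110101111
  (((a & c) | ~e) & d) = 00100010001000100010001100100011
  (a & (((a & c) | ~e) & d)) = 00000000000000000010001100100011

(a & (((a & c) | ~e) & d))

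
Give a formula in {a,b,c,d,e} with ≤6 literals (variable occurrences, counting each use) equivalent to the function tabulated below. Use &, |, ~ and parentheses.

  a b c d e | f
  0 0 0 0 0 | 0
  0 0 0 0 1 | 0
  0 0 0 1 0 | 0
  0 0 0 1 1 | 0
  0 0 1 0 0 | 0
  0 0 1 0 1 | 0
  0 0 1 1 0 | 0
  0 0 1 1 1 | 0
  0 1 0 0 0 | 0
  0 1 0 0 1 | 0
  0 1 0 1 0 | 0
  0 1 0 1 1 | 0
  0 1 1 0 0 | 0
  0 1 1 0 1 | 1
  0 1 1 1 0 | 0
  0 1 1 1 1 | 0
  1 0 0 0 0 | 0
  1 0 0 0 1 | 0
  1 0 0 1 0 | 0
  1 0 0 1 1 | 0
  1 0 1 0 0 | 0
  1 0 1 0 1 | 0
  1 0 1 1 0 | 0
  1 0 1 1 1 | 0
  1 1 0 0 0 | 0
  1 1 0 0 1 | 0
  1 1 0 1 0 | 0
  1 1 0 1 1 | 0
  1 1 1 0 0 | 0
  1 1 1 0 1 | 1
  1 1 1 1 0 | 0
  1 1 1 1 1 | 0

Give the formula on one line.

  (b & c) = 00000000000011110000000000001111
  ~d = 11001100110011001100110011001100
  (e & ~d) = 01000100010001000100010001000100
  ((b & c) & (e & ~d)) = 00000000000001000000000000000100

((b & c) & (e & ~d))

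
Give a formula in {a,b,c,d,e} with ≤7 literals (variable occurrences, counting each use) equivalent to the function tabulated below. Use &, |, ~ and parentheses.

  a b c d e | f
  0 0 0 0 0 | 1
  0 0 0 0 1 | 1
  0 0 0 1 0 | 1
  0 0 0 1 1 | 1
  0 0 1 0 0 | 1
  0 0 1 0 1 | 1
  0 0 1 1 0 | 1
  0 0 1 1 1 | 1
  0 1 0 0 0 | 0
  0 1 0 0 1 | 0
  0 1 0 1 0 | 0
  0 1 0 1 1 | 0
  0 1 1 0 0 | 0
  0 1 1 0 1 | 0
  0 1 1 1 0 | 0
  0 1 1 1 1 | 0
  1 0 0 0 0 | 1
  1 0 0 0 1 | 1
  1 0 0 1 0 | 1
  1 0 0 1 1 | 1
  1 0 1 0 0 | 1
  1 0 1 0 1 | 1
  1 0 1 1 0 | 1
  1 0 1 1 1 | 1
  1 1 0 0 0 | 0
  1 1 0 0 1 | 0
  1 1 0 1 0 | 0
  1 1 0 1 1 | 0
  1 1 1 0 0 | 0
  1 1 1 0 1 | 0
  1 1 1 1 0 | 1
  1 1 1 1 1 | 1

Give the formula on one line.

(~b | (c & (a & d)))

  ~b = 11111111000000001111111100000000
  (a & d) = 00000000000000000011001100110011
  (c & (a & d)) = 00000000000000000000001100000011
  (~b | (c & (a & d))) = 11111111000000001111111100000011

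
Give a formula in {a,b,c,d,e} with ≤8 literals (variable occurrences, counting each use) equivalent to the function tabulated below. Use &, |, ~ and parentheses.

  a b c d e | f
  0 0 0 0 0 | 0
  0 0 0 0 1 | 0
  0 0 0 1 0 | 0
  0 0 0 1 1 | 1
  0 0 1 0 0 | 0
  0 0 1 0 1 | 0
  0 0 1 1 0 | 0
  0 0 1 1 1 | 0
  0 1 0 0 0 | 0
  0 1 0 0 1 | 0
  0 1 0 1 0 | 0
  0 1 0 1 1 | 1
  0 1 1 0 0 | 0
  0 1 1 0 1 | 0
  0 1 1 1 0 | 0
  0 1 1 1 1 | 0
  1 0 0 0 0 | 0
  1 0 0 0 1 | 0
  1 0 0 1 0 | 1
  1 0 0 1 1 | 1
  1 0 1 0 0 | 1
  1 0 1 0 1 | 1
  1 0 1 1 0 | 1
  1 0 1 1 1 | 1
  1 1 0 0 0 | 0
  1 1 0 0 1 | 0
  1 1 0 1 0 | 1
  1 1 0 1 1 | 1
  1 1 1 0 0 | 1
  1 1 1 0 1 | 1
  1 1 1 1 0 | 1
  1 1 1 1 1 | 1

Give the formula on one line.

  ~c = 11110000111100001111000011110000
  (d & ~c) = 00110000001100000011000000110000
  ((d & ~c) & e) = 00010000000100000001000000010000
  (a | ((d & ~c) & e)) = 00010000000100001111111111111111
  (d | c) = 00111111001111110011111100111111
  ((a | ((d & ~c) & e)) & (d | c)) = 00010000000100000011111100111111

((a | ((d & ~c) & e)) & (d | c))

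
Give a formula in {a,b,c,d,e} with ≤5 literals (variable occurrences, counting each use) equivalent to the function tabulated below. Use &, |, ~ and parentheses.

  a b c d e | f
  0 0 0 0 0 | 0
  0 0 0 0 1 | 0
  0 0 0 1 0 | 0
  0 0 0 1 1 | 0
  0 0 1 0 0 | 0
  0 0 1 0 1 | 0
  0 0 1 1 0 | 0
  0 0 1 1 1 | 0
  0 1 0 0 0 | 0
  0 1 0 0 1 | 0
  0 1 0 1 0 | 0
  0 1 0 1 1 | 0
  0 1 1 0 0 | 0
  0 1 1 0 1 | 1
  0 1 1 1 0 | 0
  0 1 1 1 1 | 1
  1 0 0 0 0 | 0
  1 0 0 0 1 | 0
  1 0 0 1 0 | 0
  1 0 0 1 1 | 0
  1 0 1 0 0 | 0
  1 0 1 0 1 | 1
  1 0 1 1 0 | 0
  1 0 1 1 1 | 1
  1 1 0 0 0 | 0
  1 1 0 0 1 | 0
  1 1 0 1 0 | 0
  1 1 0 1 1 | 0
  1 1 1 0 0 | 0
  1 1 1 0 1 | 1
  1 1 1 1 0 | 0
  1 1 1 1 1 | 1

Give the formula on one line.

  (c & e) = 00000101000001010000010100000101
  (b | a) = 00000000111111111111111111111111
  ((c & e) & (b | a)) = 00000000000001010000010100000101

((c & e) & (b | a))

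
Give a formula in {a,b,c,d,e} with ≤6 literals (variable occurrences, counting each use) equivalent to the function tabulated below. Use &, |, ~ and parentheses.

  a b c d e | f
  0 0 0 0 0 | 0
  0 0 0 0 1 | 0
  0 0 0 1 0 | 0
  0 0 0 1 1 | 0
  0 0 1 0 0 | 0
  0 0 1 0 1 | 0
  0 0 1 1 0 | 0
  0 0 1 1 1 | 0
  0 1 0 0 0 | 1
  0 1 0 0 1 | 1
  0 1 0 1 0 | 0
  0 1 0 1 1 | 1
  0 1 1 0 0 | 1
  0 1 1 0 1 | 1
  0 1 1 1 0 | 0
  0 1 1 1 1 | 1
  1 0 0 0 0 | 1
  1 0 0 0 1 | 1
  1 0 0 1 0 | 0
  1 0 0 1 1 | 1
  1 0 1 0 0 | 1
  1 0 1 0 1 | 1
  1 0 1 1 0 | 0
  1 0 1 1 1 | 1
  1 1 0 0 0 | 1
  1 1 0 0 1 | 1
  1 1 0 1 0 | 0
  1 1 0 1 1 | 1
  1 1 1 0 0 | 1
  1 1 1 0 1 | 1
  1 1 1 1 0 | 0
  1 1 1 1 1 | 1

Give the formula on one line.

((a | b) & (e | ~d))

  (a | b) = 00000000111111111111111111111111
  ~d = 11001100110011001100110011001100
  (e | ~d) = 11011101110111011101110111011101
  ((a | b) & (e | ~d)) = 00000000110111011101110111011101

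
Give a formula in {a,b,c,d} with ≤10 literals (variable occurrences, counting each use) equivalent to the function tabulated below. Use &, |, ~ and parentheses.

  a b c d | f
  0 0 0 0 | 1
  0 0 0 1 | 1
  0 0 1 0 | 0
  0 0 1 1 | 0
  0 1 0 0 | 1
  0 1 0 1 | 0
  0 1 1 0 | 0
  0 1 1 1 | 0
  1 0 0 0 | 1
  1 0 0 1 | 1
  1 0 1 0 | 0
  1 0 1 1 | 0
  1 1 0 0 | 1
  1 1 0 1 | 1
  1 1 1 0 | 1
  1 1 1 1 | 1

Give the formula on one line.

  (b & a) = 0000000000001111
  (c & (b & a)) = 0000000000000011
  ~c = 1100110011001100
  ~d = 1010101010101010
  (~d | a) = 1010101011111111
  ~b = 1111000011110000
  ((~d | a) | ~b) = 1111101011111111
  (~c & ((~d | a) | ~b)) = 1100100011001100
  ((c & (b & a)) | (~c & ((~d | a) | ~b))) = 1100100011001111

((c & (b & a)) | (~c & ((~d | a) | ~b)))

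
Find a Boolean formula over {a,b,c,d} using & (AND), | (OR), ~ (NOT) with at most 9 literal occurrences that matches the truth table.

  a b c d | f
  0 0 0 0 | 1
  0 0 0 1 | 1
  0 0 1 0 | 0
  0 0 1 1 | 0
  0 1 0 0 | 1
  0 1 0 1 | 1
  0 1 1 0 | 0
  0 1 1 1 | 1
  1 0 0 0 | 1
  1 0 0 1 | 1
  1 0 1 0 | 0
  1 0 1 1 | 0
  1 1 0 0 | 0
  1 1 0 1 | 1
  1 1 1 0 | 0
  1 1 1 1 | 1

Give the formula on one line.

((((~c | b) & (~b | d)) | (~a & b)) & (~c | d))

  ~c = 1100110011001100
  (~c | b) = 1100111111001111
  ~b = 1111000011110000
  (~b | d) = 1111010111110101
  ((~c | b) & (~b | d)) = 1100010111000101
  ~a = 1111111100000000
  (~a & b) = 0000111100000000
  (((~c | b) & (~b | d)) | (~a & b)) = 1100111111000101
  (~c | d) = 1101110111011101
  ((((~c | b) & (~b | d)) | (~a & b)) & (~c | d)) = 1100110111000101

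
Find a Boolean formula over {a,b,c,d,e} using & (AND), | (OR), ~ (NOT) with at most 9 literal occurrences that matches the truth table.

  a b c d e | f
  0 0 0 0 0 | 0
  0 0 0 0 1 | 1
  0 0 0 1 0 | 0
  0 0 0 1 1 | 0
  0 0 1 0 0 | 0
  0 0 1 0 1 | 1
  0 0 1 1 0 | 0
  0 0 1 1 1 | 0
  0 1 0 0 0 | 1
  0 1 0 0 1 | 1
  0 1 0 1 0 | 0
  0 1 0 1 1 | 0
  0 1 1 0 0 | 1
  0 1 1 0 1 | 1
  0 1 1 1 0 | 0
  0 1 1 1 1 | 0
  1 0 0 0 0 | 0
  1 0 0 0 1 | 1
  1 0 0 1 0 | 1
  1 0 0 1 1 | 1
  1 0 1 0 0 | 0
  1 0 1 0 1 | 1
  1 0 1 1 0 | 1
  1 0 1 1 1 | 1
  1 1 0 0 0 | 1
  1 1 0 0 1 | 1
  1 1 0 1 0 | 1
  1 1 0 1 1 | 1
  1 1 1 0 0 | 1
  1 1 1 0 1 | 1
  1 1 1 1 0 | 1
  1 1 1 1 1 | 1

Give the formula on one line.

  ~b = 11111111000000001111111100000000
  ~d = 11001100110011001100110011001100
  (~b & ~d) = 11001100000000001100110000000000
  ((~b & ~d) | a) = 11001100000000001111111111111111
  (d & ((~b & ~d) | a)) = 00000000000000000011001100110011
  (~d & b) = 00000000110011000000000011001100
  ((d & ((~b & ~d) | a)) | (~d & b)) = 00000000110011000011001111111111
  (e & ~b) = 01010101000000000101010100000000
  ((e & ~b) & ~d) = 01000100000000000100010000000000
  (((d & ((~b & ~d) | a)) | (~d & b)) | ((e & ~b) & ~d)) = 01000100110011000111011111111111

(((d & ((~b & ~d) | a)) | (~d & b)) | ((e & ~b) & ~d))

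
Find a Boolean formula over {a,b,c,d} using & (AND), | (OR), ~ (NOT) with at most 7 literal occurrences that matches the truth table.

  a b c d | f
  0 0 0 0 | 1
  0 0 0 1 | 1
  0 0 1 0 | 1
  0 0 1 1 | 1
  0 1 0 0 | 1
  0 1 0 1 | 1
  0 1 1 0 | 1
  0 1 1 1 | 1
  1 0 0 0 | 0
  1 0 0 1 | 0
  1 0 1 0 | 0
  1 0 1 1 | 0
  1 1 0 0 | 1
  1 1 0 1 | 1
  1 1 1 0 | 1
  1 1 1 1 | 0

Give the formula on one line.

(~a | ((b & ~c) | ((~a | ~d) & b)))

  ~a = 1111111100000000
  ~c = 1100110011001100
  (b & ~c) = 0000110000001100
  ~d = 1010101010101010
  (~a | ~d) = 1111111110101010
  ((~a | ~d) & b) = 0000111100001010
  ((b & ~c) | ((~a | ~d) & b)) = 0000111100001110
  (~a | ((b & ~c) | ((~a | ~d) & b))) = 1111111100001110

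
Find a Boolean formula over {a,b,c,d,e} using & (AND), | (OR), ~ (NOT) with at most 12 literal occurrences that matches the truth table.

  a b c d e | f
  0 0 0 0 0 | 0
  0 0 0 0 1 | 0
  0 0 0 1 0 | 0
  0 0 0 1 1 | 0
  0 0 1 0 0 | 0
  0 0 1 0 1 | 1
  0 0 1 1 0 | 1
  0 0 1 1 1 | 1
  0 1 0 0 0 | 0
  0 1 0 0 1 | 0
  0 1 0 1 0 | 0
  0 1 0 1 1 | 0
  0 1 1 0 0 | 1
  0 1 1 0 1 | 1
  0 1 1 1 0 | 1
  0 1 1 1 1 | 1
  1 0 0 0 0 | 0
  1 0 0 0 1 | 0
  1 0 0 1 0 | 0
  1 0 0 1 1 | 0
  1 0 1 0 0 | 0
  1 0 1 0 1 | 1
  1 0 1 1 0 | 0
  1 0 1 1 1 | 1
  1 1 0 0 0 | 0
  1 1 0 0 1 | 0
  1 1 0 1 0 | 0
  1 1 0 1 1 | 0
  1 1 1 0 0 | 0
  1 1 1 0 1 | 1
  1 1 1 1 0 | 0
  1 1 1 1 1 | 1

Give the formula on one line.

((e | ((b | ((d | (~c | a)) | (~b & e))) & ~a)) & c)

  ~c = 11110000111100001111000011110000
  (~c | a) = 11110000111100001111111111111111
  (d | (~c | a)) = 11110011111100111111111111111111
  ~b = 11111111000000001111111100000000
  (~b & e) = 01010101000000000101010100000000
  ((d | (~c | a)) | (~b & e)) = 11110111111100111111111111111111
  (b | ((d | (~c | a)) | (~b & e))) = 11110111111111111111111111111111
  ~a = 11111111111111110000000000000000
  ((b | ((d | (~c | a)) | (~b & e))) & ~a) = 11110111111111110000000000000000
  (e | ((b | ((d | (~c | a)) | (~b & e))) & ~a)) = 11110111111111110101010101010101
  ((e | ((b | ((d | (~c | a)) | (~b & e))) & ~a)) & c) = 00000111000011110000010100000101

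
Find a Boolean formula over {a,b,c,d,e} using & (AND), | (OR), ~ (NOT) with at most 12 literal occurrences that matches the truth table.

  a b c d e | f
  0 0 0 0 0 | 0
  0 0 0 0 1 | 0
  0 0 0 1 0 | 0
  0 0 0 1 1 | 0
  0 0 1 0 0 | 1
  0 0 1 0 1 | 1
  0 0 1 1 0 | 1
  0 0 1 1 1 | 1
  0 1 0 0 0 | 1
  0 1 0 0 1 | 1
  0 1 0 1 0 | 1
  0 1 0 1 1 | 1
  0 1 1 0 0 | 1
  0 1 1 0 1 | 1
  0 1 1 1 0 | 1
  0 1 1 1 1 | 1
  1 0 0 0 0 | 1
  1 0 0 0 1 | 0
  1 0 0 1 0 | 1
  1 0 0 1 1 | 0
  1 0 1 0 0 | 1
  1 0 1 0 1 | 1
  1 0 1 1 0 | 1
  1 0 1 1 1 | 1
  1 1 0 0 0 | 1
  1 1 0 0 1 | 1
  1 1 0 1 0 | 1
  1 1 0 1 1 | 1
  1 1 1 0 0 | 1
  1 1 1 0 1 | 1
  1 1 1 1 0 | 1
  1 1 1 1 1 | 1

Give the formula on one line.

  (b | c) = 00001111111111110000111111111111
  ~e = 10101010101010101010101010101010
  (~e | c) = 10101111101011111010111110101111
  (c | b) = 00001111111111110000111111111111
  ((~e | c) | (c | b)) = 10101111111111111010111111111111
  (a & ((~e | c) | (c | b))) = 00000000000000001010111111111111
  (d & c) = 00000011000000110000001100000011
  ((a & ((~e | c) | (c | b))) | (d & c)) = 00000011000000111010111111111111
  ((b | c) | ((a & ((~e | c) | (c | b))) | (d & c))) = 00001111111111111010111111111111

((b | c) | ((a & ((~e | c) | (c | b))) | (d & c)))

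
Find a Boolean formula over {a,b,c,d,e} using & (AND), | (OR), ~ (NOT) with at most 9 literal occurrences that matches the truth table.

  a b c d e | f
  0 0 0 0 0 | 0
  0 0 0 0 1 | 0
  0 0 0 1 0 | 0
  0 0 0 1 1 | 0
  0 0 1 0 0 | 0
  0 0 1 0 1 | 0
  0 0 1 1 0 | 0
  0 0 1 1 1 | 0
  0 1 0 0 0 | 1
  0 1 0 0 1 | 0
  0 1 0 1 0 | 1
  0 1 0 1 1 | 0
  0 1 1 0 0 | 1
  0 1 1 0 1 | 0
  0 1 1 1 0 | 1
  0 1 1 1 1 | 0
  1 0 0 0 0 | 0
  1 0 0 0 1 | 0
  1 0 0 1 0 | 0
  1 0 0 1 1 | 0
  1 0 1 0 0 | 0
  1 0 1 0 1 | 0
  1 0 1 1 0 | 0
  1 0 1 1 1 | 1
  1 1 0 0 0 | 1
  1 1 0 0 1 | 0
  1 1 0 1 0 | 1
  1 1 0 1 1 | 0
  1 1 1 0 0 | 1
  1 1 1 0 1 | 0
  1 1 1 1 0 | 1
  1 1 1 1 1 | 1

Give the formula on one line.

((b & ~e) | (e & ((c & a) & d)))

  ~e = 10101010101010101010101010101010
  (b & ~e) = 00000000101010100000000010101010
  (c & a) = 00000000000000000000111100001111
  ((c & a) & d) = 00000000000000000000001100000011
  (e & ((c & a) & d)) = 00000000000000000000000100000001
  ((b & ~e) | (e & ((c & a) & d))) = 00000000101010100000000110101011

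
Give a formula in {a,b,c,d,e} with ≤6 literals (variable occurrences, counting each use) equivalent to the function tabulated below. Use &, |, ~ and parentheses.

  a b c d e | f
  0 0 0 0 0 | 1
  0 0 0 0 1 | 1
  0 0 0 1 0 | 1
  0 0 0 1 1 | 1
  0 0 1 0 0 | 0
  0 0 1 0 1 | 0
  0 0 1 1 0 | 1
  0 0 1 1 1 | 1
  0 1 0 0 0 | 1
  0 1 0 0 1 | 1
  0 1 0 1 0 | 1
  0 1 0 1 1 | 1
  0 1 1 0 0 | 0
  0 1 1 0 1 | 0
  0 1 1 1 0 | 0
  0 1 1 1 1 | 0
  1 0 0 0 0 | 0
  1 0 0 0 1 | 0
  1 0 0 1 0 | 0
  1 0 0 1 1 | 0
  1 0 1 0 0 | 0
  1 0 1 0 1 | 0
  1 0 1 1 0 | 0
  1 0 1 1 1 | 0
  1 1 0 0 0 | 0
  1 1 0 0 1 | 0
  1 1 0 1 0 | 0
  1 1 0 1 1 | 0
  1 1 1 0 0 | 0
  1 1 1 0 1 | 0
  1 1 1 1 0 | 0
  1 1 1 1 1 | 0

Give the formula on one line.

  ~c = 11110000111100001111000011110000
  (~c | d) = 11110011111100111111001111110011
  ~d = 11001100110011001100110011001100
  (~c | ~d) = 11111100111111001111110011111100
  ~b = 11111111000000001111111100000000
  ((~c | ~d) | ~b) = 11111111111111001111111111111100
  ((~c | d) & ((~c | ~d) | ~b)) = 11110011111100001111001111110000
  ~a = 11111111111111110000000000000000
  (((~c | d) & ((~c | ~d) | ~b)) & ~a) = 11110011111100000000000000000000

(((~c | d) & ((~c | ~d) | ~b)) & ~a)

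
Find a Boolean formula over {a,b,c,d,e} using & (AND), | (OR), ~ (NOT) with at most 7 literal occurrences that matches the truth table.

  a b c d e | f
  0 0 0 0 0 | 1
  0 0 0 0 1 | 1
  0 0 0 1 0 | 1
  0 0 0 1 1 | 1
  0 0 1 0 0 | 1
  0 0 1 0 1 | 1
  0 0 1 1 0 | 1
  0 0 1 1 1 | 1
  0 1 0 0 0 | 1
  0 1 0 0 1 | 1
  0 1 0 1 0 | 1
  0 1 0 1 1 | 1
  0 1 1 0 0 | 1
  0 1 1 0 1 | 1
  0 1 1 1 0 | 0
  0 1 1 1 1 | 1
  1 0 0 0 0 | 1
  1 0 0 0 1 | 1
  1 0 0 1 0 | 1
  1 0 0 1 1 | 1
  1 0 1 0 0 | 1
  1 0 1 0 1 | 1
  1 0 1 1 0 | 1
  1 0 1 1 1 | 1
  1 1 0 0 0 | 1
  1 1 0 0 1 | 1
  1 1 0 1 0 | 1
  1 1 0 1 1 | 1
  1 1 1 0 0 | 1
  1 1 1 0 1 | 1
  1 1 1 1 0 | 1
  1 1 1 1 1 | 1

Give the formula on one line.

  ~d = 11001100110011001100110011001100
  (a | ~d) = 11001100110011001111111111111111
  (d & (a | ~d)) = 00000000000000000011001100110011
  ~c = 11110000111100001111000011110000
  (~d | ~c) = 11111100111111001111110011111100
  ~b = 11111111000000001111111100000000
  (e | ~b) = 11111111010101011111111101010101
  ((~d | ~c) | (e | ~b)) = 11111111111111011111111111111101
  ((d & (a | ~d)) | ((~d | ~c) | (e | ~b))) = 11111111111111011111111111111111

((d & (a | ~d)) | ((~d | ~c) | (e | ~b)))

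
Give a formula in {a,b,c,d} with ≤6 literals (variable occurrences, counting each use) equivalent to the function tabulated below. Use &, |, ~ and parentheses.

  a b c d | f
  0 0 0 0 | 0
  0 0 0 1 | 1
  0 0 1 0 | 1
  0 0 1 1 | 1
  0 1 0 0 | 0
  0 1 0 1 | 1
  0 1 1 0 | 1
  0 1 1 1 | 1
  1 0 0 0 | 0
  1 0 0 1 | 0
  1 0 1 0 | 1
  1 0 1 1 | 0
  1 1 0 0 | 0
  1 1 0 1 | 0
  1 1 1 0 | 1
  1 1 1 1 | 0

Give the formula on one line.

((~a & d) | (c & ~d))

  ~a = 1111111100000000
  (~a & d) = 0101010100000000
  ~d = 1010101010101010
  (c & ~d) = 0010001000100010
  ((~a & d) | (c & ~d)) = 0111011100100010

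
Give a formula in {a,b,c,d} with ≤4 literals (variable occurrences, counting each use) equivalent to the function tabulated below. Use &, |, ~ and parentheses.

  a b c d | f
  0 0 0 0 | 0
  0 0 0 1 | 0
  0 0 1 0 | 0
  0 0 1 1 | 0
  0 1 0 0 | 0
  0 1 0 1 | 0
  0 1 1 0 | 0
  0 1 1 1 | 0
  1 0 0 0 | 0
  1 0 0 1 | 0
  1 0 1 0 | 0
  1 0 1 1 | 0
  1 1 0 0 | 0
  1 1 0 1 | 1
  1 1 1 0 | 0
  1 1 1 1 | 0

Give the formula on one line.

  ~c = 1100110011001100
  (b & a) = 0000000000001111
  ((b & a) & d) = 0000000000000101
  (~c & ((b & a) & d)) = 0000000000000100

(~c & ((b & a) & d))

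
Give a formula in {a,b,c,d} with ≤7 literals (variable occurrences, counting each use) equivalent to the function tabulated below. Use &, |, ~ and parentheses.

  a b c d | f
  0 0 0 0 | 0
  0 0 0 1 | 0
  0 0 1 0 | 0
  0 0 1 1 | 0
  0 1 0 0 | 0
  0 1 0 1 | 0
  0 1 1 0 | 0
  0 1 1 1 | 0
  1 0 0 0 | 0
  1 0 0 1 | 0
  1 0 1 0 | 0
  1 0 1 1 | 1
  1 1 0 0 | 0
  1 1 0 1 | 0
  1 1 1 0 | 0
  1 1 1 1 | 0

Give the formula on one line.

  ~b = 1111000011110000
  ~d = 1010101010101010
  (~b | ~d) = 1111101011111010
  ((~b | ~d) & c) = 0011001000110010
  (a & ((~b | ~d) & c)) = 0000000000110010
  ~a = 1111111100000000
  (d | ~a) = 1111111101010101
  ((a & ((~b | ~d) & c)) & (d | ~a)) = 0000000000010000

((a & ((~b | ~d) & c)) & (d | ~a))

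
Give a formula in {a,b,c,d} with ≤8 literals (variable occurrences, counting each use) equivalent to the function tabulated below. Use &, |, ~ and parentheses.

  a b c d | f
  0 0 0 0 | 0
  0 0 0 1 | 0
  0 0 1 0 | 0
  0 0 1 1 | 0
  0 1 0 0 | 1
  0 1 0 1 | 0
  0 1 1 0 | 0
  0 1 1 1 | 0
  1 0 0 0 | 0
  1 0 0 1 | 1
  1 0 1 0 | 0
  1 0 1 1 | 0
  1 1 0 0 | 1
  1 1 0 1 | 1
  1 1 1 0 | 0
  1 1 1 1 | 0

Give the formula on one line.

  (d | b) = 0101111101011111
  ~c = 1100110011001100
  (a & ~c) = 0000000011001100
  ~a = 1111111100000000
  ~d = 1010101010101010
  (~d & ~c) = 1000100010001000
  (~a & (~d & ~c)) = 1000100000000000
  ((a & ~c) | (~a & (~d & ~c))) = 1000100011001100
  ((d | b) & ((a & ~c) | (~a & (~d & ~c)))) = 0000100001001100

((d | b) & ((a & ~c) | (~a & (~d & ~c))))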